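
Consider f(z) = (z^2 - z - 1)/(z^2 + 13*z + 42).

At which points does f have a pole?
{-7, -6}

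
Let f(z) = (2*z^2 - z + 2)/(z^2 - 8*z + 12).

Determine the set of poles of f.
{2, 6}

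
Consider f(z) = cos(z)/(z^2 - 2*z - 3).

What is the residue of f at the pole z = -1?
-cos(1)/4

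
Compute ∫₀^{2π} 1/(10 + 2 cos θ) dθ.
Let J = ∫₀^{2π} dθ/(10 + 2 cos θ).
Put z = e^{iθ}: then cos θ = (z + 1/z)/2, dθ = dz/(iz), and z runs once counterclockwise around |z| = 1:
  J = ∮_{|z|=1} 1/(10 + 2*(z + 1/z)/2) · dz/(iz) = (2/i) ∮_{|z|=1} dz/(2*z^2 + 20*z + 2).
The roots of 2*z^2 + 20*z + 2 are z = (-10 ± sqrt(10^2 - 2^2))/2, with sqrt(96) = 4*sqrt(6); their product is 1, so only z₊ = -5 + 2*sqrt(6) lies inside the unit circle (z₋ = -5 - 2*sqrt(6) lies outside).
z₊ is a simple zero of q(z) = 2*z^2 + 20*z + 2, so Res(1/q, z₊) = 1/q'(z₊) with q'(z) = 4*z + 20; and q'(z₊) = 2*(z₊ - z₋) = 8*sqrt(6).
Therefore J = (2/i) · 2πi · 1/(8*sqrt(6)) = 2*pi/(4*sqrt(6)) = sqrt(6)*pi/12

Final answer: sqrt(6)*pi/12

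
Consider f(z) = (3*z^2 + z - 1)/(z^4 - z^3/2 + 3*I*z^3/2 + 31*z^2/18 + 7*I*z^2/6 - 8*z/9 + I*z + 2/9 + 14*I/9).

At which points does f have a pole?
The singularities of f are the zeros of the denominator. Factoring,
  z^4 - z^3/2 + 3*I*z^3/2 + 31*z^2/18 + 7*I*z^2/6 - 8*z/9 + I*z + 2/9 + 14*I/9 = (z - 1/3 + I)*(z + 1/2 - I/2)*(z - 2/3 + 2*I)*(z - I)
so the candidates are z = 1/3 - I, z = -1/2 + I/2, z = 2/3 - 2*I, z = I.

Check the numerator P(z) = 3*z^2 + z - 1 at each one:
  P(1/3 - I) = -10/3 - 3*I ≠ 0, so z = 1/3 - I is a (simple) pole.
  P(-1/2 + I/2) = -3/2 - I ≠ 0, so z = -1/2 + I/2 is a (simple) pole.
  P(2/3 - 2*I) = -11 - 10*I ≠ 0, so z = 2/3 - 2*I is a (simple) pole.
  P(I) = -4 + I ≠ 0, so z = I is a (simple) pole.

Poles of f: {-1/2 + I/2, I, 1/3 - I, 2/3 - 2*I}

Final answer: {-1/2 + I/2, I, 1/3 - I, 2/3 - 2*I}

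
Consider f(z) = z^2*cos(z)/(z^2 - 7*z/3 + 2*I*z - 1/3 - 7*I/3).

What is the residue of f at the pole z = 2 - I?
Write f(z) = P(z)/Q(z) with P(z) = z^2*cos(z) and Q(z) = z^2 - 7*z/3 + 2*I*z - 1/3 - 7*I/3.
The denominator factors as Q(z) = (z - 2 + I)*(z - 1/3 + I), so z = 2 - I is a simple zero of Q and P is analytic there; z = 2 - I is therefore a simple pole and
  Res(f, z₀) = P(z₀)/Q'(z₀).

Q'(z) = 2*z - 7/3 + 2*I, so Q'(2 - I) = 5/3.
P(2 - I) = (3 - 4*I)*cos(2 - I).

Res(f, 2 - I) = ((3 - 4*I)*cos(2 - I))/(5/3) = (9/5 - 12*I/5)*cos(2 - I)

Final answer: (9/5 - 12*I/5)*cos(2 - I)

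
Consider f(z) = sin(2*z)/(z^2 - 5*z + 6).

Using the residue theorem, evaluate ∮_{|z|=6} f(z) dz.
2*I*pi*sin(6) - 2*I*pi*sin(4)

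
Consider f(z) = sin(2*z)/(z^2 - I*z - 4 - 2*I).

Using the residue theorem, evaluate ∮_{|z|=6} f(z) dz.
By the residue theorem, ∮_C f(z) dz = 2πi · (sum of the residues of f at the poles inside |z| = 6).

The denominator factors as (z + 2)*(z - 2 - I), so the singularities of f are simple poles at z = -2, z = 2 + I.
  |-2|² = 4 < 36 = 6², so this pole is inside the contour.
  |2 + I|² = 5 < 36 = 6², so this pole is inside the contour.

With P(z) = sin(2*z) and Q(z) = z^2 - I*z - 4 - 2*I, each pole is simple, so Res(f, z₀) = P(z₀)/Q'(z₀) with Q'(z) = 2*z - I.
  Res(f, -2) = P(-2)/Q'(-2) = (-sin(4))/(-4 - I) = (4/17 - I/17)*sin(4)
  Res(f, 2 + I) = P(2 + I)/Q'(2 + I) = (sin(4 + 2*I))/(4 + I) = (4/17 - I/17)*sin(4 + 2*I)

Sum of residues inside C: (4/17 - I/17)*sin(4 + 2*I) + (4/17 - I/17)*sin(4)
∮_C f(z) dz = 2πi · ((4/17 - I/17)*sin(4 + 2*I) + (4/17 - I/17)*sin(4)) = pi*(2/17 + 8*I/17)*sin(4 + 2*I) + pi*(2/17 + 8*I/17)*sin(4)

Final answer: pi*(2/17 + 8*I/17)*sin(4 + 2*I) + pi*(2/17 + 8*I/17)*sin(4)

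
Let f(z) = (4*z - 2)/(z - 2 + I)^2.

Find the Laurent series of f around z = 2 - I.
Put w = z - (2 - I), i.e. z = w + 2 - I. The denominator is w^2, so it suffices to rewrite the numerator in powers of w.

P(z) = 4*z - 2
P(w + 2 - I) = 6 - 4*I + 4*w

Dividing each term by w^2:
  f = (6 - 4*I)/w^2 + 4/w

Substituting back w = z - 2 + I:
  f(z) = (6 - 4*I)/(z - 2 + I)^2 + 4/(z - 2 + I)

The series is finite because the numerator is a polynomial; the negative powers form the principal part, and the coefficient of 1/(z - 2 + I) gives Res(f, 2 - I) = 4.

Final answer: (6 - 4*I)/(z - 2 + I)^2 + 4/(z - 2 + I)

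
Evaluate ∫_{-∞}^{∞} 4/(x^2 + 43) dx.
4*sqrt(43)*pi/43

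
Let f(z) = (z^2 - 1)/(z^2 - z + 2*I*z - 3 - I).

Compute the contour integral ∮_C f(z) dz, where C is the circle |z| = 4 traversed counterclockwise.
pi*(4 + 2*I)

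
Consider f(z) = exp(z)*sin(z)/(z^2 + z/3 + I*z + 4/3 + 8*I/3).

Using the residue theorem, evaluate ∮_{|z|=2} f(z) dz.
By the residue theorem, ∮_C f(z) dz = 2πi · (sum of the residues of f at the poles inside |z| = 2).

The denominator factors as (z - 2/3 + 2*I)*(z + 1 - I), so the singularities of f are simple poles at z = 2/3 - 2*I, z = -1 + I.
  |2/3 - 2*I|² = 40/9 > 4 = 2², so this pole is outside the contour.
  |-1 + I|² = 2 < 4 = 2², so this pole is inside the contour.

With P(z) = exp(z)*sin(z) and Q(z) = z^2 + z/3 + I*z + 4/3 + 8*I/3, each pole is simple, so Res(f, z₀) = P(z₀)/Q'(z₀) with Q'(z) = 2*z + 1/3 + I.
  Res(f, -1 + I) = P(-1 + I)/Q'(-1 + I) = (-exp(-1 + I)*sin(1 - I))/(-5/3 + 3*I) = (15/106 + 27*I/106)*exp(-1 + I)*sin(1 - I)

∮_C f(z) dz = 2πi · ((15/106 + 27*I/106)*exp(-1 + I)*sin(1 - I)) = pi*(-27/53 + 15*I/53)*exp(-1 + I)*sin(1 - I)

Final answer: pi*(-27/53 + 15*I/53)*exp(-1 + I)*sin(1 - I)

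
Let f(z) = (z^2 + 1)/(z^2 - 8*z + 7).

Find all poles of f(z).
The singularities of f are the zeros of the denominator. Factoring,
  z^2 - 8*z + 7 = (z - 7)*(z - 1)
so the candidates are z = 7, z = 1.

Check the numerator P(z) = z^2 + 1 at each one:
  P(7) = 50 ≠ 0, so z = 7 is a (simple) pole.
  P(1) = 2 ≠ 0, so z = 1 is a (simple) pole.

Poles of f: {1, 7}

Final answer: {1, 7}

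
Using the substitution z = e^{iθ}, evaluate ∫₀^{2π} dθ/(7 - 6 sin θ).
Call the integral J. The integrand is 2π-periodic and we integrate over a full period, so shifting θ does not change the value (θ → θ + π/2 turns sin θ into cos θ; θ → θ + π flips the sign of the trig term). Hence
  J = ∫₀^{2π} dθ/(7 + 6 cos θ).
Put z = e^{iθ}: then cos θ = (z + 1/z)/2, dθ = dz/(iz), and z runs once counterclockwise around |z| = 1:
  J = ∮_{|z|=1} 1/(7 + 6*(z + 1/z)/2) · dz/(iz) = (2/i) ∮_{|z|=1} dz/(6*z^2 + 14*z + 6).
The roots of 6*z^2 + 14*z + 6 are z = (-7 ± sqrt(7^2 - 6^2))/6, with sqrt(13) = sqrt(13); their product is 1, so only z₊ = -7/6 + sqrt(13)/6 lies inside the unit circle (z₋ = -7/6 - sqrt(13)/6 lies outside).
z₊ is a simple zero of q(z) = 6*z^2 + 14*z + 6, so Res(1/q, z₊) = 1/q'(z₊) with q'(z) = 12*z + 14; and q'(z₊) = 6*(z₊ - z₋) = 2*sqrt(13).
Therefore J = (2/i) · 2πi · 1/(2*sqrt(13)) = 2*pi/(sqrt(13)) = 2*sqrt(13)*pi/13

Final answer: 2*sqrt(13)*pi/13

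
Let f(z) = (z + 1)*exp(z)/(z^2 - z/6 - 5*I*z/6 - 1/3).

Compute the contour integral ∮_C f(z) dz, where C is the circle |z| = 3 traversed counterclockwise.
By the residue theorem, ∮_C f(z) dz = 2πi · (sum of the residues of f at the poles inside |z| = 3).

The denominator factors as (z + 1/3 - I/3)*(z - 1/2 - I/2), so the singularities of f are simple poles at z = -1/3 + I/3, z = 1/2 + I/2.
  |-1/3 + I/3|² = 2/9 < 9 = 3², so this pole is inside the contour.
  |1/2 + I/2|² = 1/2 < 9 = 3², so this pole is inside the contour.

With P(z) = (z + 1)*exp(z) and Q(z) = z^2 - z/6 - 5*I*z/6 - 1/3, each pole is simple, so Res(f, z₀) = P(z₀)/Q'(z₀) with Q'(z) = 2*z - 1/6 - 5*I/6.
  Res(f, -1/3 + I/3) = P(-1/3 + I/3)/Q'(-1/3 + I/3) = ((2/3 + I/3)*exp(-1/3 + I/3))/(-5/6 - I/6) = (-11/13 - 3*I/13)*exp(-1/3 + I/3)
  Res(f, 1/2 + I/2) = P(1/2 + I/2)/Q'(1/2 + I/2) = ((3/2 + I/2)*exp(1/2 + I/2))/(5/6 + I/6) = (24/13 + 3*I/13)*exp(1/2 + I/2)

Sum of residues inside C: (-11/13 - 3*I/13)*exp(-1/3 + I/3) + (24/13 + 3*I/13)*exp(1/2 + I/2)
∮_C f(z) dz = 2πi · ((-11/13 - 3*I/13)*exp(-1/3 + I/3) + (24/13 + 3*I/13)*exp(1/2 + I/2)) = pi*(6/13 - 22*I/13)*exp(-1/3 + I/3) + pi*(-6/13 + 48*I/13)*exp(1/2 + I/2)

Final answer: pi*(6/13 - 22*I/13)*exp(-1/3 + I/3) + pi*(-6/13 + 48*I/13)*exp(1/2 + I/2)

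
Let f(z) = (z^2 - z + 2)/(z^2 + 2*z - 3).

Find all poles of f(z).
The singularities of f are the zeros of the denominator. Factoring,
  z^2 + 2*z - 3 = (z + 3)*(z - 1)
so the candidates are z = -3, z = 1.

Check the numerator P(z) = z^2 - z + 2 at each one:
  P(-3) = 14 ≠ 0, so z = -3 is a (simple) pole.
  P(1) = 2 ≠ 0, so z = 1 is a (simple) pole.

Poles of f: {-3, 1}

Final answer: {-3, 1}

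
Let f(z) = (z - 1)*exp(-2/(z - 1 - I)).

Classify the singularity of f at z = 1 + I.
Let u = z - 1 - I. Then
  e^(-2/u) = Σ_{k≥0} (-2)^k/(k!·u^k) = 1 - 2/u + 2/u^2 - 4/(3*u^3) + ...
which has infinitely many negative powers of u, so exp(-2/(z - 1 - I)) has an essential singularity at z = 1 + I.
The extra factor z - 1 is a nonzero polynomial; if the product had at most a pole at z = 1 + I, dividing by that polynomial would leave exp(-2/(z - 1 - I)) with at most a pole too — contradiction. (Equivalently, the product's Laurent series still has infinitely many negative powers.)
So the singularity is essential.

Final answer: essential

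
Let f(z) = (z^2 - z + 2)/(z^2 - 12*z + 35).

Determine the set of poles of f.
The singularities of f are the zeros of the denominator. Factoring,
  z^2 - 12*z + 35 = (z - 5)*(z - 7)
so the candidates are z = 5, z = 7.

Check the numerator P(z) = z^2 - z + 2 at each one:
  P(5) = 22 ≠ 0, so z = 5 is a (simple) pole.
  P(7) = 44 ≠ 0, so z = 7 is a (simple) pole.

Poles of f: {5, 7}

Final answer: {5, 7}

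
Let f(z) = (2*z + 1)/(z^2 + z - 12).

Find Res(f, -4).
1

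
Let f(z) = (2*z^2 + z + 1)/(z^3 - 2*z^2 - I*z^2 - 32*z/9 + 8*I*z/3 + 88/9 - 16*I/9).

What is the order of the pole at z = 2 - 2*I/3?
1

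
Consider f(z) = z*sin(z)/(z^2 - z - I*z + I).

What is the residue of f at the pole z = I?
Write f(z) = P(z)/Q(z) with P(z) = z*sin(z) and Q(z) = z^2 - z - I*z + I.
The denominator factors as Q(z) = (z - 1)*(z - I), so z = I is a simple zero of Q and P is analytic there; z = I is therefore a simple pole and
  Res(f, z₀) = P(z₀)/Q'(z₀).

Q'(z) = 2*z - 1 - I, so Q'(I) = -1 + I.
P(I) = -sinh(1).

Res(f, I) = (-sinh(1))/(-1 + I) = (1/2 + I/2)*sinh(1)

Final answer: (1/2 + I/2)*sinh(1)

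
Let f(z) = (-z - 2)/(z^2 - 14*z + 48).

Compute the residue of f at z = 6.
4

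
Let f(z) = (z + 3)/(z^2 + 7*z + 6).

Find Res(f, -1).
2/5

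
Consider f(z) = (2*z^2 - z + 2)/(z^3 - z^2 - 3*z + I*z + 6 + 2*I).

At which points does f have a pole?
The singularities of f are the zeros of the denominator. Factoring,
  z^3 - z^2 - 3*z + I*z + 6 + 2*I = (z - 1 - I)*(z + 2)*(z - 2 + I)
so the candidates are z = 1 + I, z = -2, z = 2 - I.

Check the numerator P(z) = 2*z^2 - z + 2 at each one:
  P(1 + I) = 1 + 3*I ≠ 0, so z = 1 + I is a (simple) pole.
  P(-2) = 12 ≠ 0, so z = -2 is a (simple) pole.
  P(2 - I) = 6 - 7*I ≠ 0, so z = 2 - I is a (simple) pole.

Poles of f: {-2, 1 + I, 2 - I}

Final answer: {-2, 1 + I, 2 - I}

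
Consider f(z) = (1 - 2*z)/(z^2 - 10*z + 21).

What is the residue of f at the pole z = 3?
5/4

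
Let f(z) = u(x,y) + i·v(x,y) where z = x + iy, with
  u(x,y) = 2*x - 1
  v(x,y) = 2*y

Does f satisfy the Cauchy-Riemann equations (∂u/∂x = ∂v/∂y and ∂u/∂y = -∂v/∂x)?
∂u/∂x = 2
∂v/∂y = 2
∂u/∂y = 0
∂v/∂x = 0
∂u/∂x = ∂v/∂y and ∂u/∂y = -∂v/∂x hold identically; f is analytic.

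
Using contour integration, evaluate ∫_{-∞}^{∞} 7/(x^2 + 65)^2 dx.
Let f(z) = 7/(z^2 + 65)^2. The denominator has no real zeros and deg Q - deg P = 4 ≥ 2, so the integral of f over the upper semicircle |z| = R tends to 0 as R → ∞. Closing the contour in the upper half-plane,
  ∫_{-∞}^{∞} f(x) dx = 2πi · Σ Res(f, z_k)  over the poles with Im z_k > 0.

Zeros of the denominator: z^2 + 65 = 0 gives z = ±sqrt(65)*I.
Upper half-plane: z = sqrt(65)*I (a pole of order 2).

Write f(z) = g(z)/(z - sqrt(65)*I)^2 with g(z) = 7/(z + sqrt(65)*I)^2. For a double pole, Res(f, z₀) = g'(z₀):
  g'(z) = -14/(z + sqrt(65)*I)^3
  Res(f, sqrt(65)*I) = g'(sqrt(65)*I) = -7*sqrt(65)*I/16900

∫_{-∞}^{∞} f(x) dx = 2πi · (-7*sqrt(65)*I/16900) = 7*sqrt(65)*pi/8450

Final answer: 7*sqrt(65)*pi/8450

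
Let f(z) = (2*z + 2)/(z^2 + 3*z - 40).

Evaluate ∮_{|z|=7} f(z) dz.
By the residue theorem, ∮_C f(z) dz = 2πi · (sum of the residues of f at the poles inside |z| = 7).

The denominator factors as (z + 8)*(z - 5), so the singularities of f are simple poles at z = -8, z = 5.
  |-8|² = 64 > 49 = 7², so this pole is outside the contour.
  |5|² = 25 < 49 = 7², so this pole is inside the contour.

With P(z) = 2*z + 2 and Q(z) = z^2 + 3*z - 40, each pole is simple, so Res(f, z₀) = P(z₀)/Q'(z₀) with Q'(z) = 2*z + 3.
  Res(f, 5) = P(5)/Q'(5) = (12)/(13) = 12/13

∮_C f(z) dz = 2πi · (12/13) = 24*I*pi/13

Final answer: 24*I*pi/13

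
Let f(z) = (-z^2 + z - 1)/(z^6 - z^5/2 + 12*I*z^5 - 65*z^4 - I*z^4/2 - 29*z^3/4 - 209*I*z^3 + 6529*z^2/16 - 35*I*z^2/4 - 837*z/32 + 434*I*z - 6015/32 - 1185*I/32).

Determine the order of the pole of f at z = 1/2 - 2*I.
Factor the denominator:
  z^6 - z^5/2 + 12*I*z^5 - 65*z^4 - I*z^4/2 - 29*z^3/4 - 209*I*z^3 + 6529*z^2/16 - 35*I*z^2/4 - 837*z/32 + 434*I*z - 6015/32 - 1185*I/32 = (z - 1/2 + 2*I)^4*(z - 3/2 + 3*I)*(z + 3 + I)

The numerator P(z) = -z^2 + z - 1 has P(1/2 - 2*I) = 13/4 ≠ 0, so no factor of (z - 1/2 + 2*I) cancels.
Near z = 1/2 - 2*I we can therefore write f(z) = g(z)/(z - 1/2 + 2*I)^4 with g analytic at 1/2 - 2*I and g(1/2 - 2*I) ≠ 0 (g is the numerator divided by the remaining denominator factors).

Hence z = 1/2 - 2*I is a pole of order 4.

Final answer: 4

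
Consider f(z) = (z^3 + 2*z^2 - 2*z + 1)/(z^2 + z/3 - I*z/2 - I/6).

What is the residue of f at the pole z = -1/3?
Write f(z) = P(z)/Q(z) with P(z) = z^3 + 2*z^2 - 2*z + 1 and Q(z) = z^2 + z/3 - I*z/2 - I/6.
The denominator factors as Q(z) = (z + 1/3)*(z - I/2), so z = -1/3 is a simple zero of Q and P is analytic there; z = -1/3 is therefore a simple pole and
  Res(f, z₀) = P(z₀)/Q'(z₀).

Q'(z) = 2*z + 1/3 - I/2, so Q'(-1/3) = -1/3 - I/2.
P(-1/3) = 50/27.

Res(f, -1/3) = (50/27)/(-1/3 - I/2) = -200/117 + 100*I/39

Final answer: -200/117 + 100*I/39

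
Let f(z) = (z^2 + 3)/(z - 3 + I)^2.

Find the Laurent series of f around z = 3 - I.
Put w = z - (3 - I), i.e. z = w + 3 - I. The denominator is w^2, so it suffices to rewrite the numerator in powers of w.

P(z) = z^2 + 3
P(w + 3 - I) = 11 - 6*I + (6 - 2*I)*w + w^2

Dividing each term by w^2:
  f = (11 - 6*I)/w^2 + (6 - 2*I)/w + 1

Substituting back w = z - 3 + I:
  f(z) = (11 - 6*I)/(z - 3 + I)^2 + (6 - 2*I)/(z - 3 + I) + 1

The series is finite because the numerator is a polynomial; the negative powers form the principal part, and the coefficient of 1/(z - 3 + I) gives Res(f, 3 - I) = 6 - 2*I.

Final answer: (11 - 6*I)/(z - 3 + I)^2 + (6 - 2*I)/(z - 3 + I) + 1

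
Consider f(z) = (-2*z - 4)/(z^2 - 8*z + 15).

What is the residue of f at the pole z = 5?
Write f(z) = P(z)/Q(z) with P(z) = -2*z - 4 and Q(z) = z^2 - 8*z + 15.
The denominator factors as Q(z) = (z - 3)*(z - 5), so z = 5 is a simple zero of Q and P is analytic there; z = 5 is therefore a simple pole and
  Res(f, z₀) = P(z₀)/Q'(z₀).

Q'(z) = 2*z - 8, so Q'(5) = 2.
P(5) = -14.

Res(f, 5) = (-14)/(2) = -7

Final answer: -7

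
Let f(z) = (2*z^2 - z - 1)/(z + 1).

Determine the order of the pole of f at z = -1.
Factor the denominator:
  z + 1 = (z + 1)

The numerator P(z) = 2*z^2 - z - 1 has P(-1) = 2 ≠ 0, so no factor of (z + 1) cancels.
Near z = -1 we can therefore write f(z) = g(z)/(z + 1) with g analytic at -1 and g(-1) ≠ 0 (g is just the numerator).

Hence z = -1 is a pole of order 1.

Final answer: 1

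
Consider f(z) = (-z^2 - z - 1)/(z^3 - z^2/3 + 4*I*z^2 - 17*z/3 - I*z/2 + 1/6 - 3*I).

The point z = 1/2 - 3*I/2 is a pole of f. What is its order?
2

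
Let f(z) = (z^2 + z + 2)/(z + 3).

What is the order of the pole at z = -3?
Factor the denominator:
  z + 3 = (z + 3)

The numerator P(z) = z^2 + z + 2 has P(-3) = 8 ≠ 0, so no factor of (z + 3) cancels.
Near z = -3 we can therefore write f(z) = g(z)/(z + 3) with g analytic at -3 and g(-3) ≠ 0 (g is just the numerator).

Hence z = -3 is a pole of order 1.

Final answer: 1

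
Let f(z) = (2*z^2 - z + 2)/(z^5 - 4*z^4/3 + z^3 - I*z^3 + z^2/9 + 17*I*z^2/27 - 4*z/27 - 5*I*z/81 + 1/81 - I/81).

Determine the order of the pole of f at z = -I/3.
Factor the denominator:
  z^5 - 4*z^4/3 + z^3 - I*z^3 + z^2/9 + 17*I*z^2/27 - 4*z/27 - 5*I*z/81 + 1/81 - I/81 = (z + I/3)^3*(z - 1 - I)*(z - 1/3)

The numerator P(z) = 2*z^2 - z + 2 has P(-I/3) = 16/9 + I/3 ≠ 0, so no factor of (z + I/3) cancels.
Near z = -I/3 we can therefore write f(z) = g(z)/(z + I/3)^3 with g analytic at -I/3 and g(-I/3) ≠ 0 (g is the numerator divided by the remaining denominator factors).

Hence z = -I/3 is a pole of order 3.

Final answer: 3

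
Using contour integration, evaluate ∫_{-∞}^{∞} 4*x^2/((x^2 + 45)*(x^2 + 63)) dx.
Let f(z) = 4*z^2/((z^2 + 45)*(z^2 + 63)). The denominator has no real zeros and deg Q - deg P = 2 ≥ 2, so the integral of f over the upper semicircle |z| = R tends to 0 as R → ∞. Closing the contour in the upper half-plane,
  ∫_{-∞}^{∞} f(x) dx = 2πi · Σ Res(f, z_k)  over the poles with Im z_k > 0.

Zeros of the denominator: z^2 + 45 = 0 gives z = ±3*sqrt(5)*I; z^2 + 63 = 0 gives z = ±3*sqrt(7)*I.
Upper half-plane: z = 3*sqrt(5)*I, z = 3*sqrt(7)*I (simple).

Each pole is a simple zero of Q(z) = z^4 + 108*z^2 + 2835, so Res(f, z₀) = P(z₀)/Q'(z₀) with P(z) = 4*z^2, Q'(z) = 4*z^3 + 216*z:
  Res(f, 3*sqrt(5)*I) = (-180)/(108*sqrt(5)*I) = sqrt(5)*I/3
  Res(f, 3*sqrt(7)*I) = (-252)/(-108*sqrt(7)*I) = -sqrt(7)*I/3

Sum of residues: I*(-sqrt(7) + sqrt(5))/3
∫_{-∞}^{∞} f(x) dx = 2πi · (I*(-sqrt(7) + sqrt(5))/3) = 2*pi*(-sqrt(5) + sqrt(7))/3

Final answer: 2*pi*(-sqrt(5) + sqrt(7))/3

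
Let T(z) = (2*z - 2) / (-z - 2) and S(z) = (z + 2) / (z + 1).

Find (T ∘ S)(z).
-2/(3*z + 4)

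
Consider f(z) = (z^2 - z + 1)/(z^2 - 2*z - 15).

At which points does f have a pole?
{-3, 5}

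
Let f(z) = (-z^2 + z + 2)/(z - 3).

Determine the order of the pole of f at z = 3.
1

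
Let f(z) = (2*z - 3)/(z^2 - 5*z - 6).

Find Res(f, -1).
5/7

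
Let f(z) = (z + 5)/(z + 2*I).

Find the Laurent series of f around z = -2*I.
Put w = z - (-2*I), i.e. z = w - 2*I. The denominator is w, so it suffices to rewrite the numerator in powers of w.

P(z) = z + 5
P(w - 2*I) = 5 - 2*I + w

Dividing each term by w:
  f = (5 - 2*I)/w + 1

Substituting back w = z + 2*I:
  f(z) = (5 - 2*I)/(z + 2*I) + 1

The series is finite because the numerator is a polynomial; the negative powers form the principal part, and the coefficient of 1/(z + 2*I) gives Res(f, -2*I) = 5 - 2*I.

Final answer: (5 - 2*I)/(z + 2*I) + 1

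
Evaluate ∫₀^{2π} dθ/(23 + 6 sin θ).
Call the integral J. The integrand is 2π-periodic and we integrate over a full period, so shifting θ does not change the value (θ → θ + π/2 turns sin θ into cos θ). Hence
  J = ∫₀^{2π} dθ/(23 + 6 cos θ).
Put z = e^{iθ}: then cos θ = (z + 1/z)/2, dθ = dz/(iz), and z runs once counterclockwise around |z| = 1:
  J = ∮_{|z|=1} 1/(23 + 6*(z + 1/z)/2) · dz/(iz) = (2/i) ∮_{|z|=1} dz/(6*z^2 + 46*z + 6).
The roots of 6*z^2 + 46*z + 6 are z = (-23 ± sqrt(23^2 - 6^2))/6, with sqrt(493) = sqrt(493); their product is 1, so only z₊ = -23/6 + sqrt(493)/6 lies inside the unit circle (z₋ = -23/6 - sqrt(493)/6 lies outside).
z₊ is a simple zero of q(z) = 6*z^2 + 46*z + 6, so Res(1/q, z₊) = 1/q'(z₊) with q'(z) = 12*z + 46; and q'(z₊) = 6*(z₊ - z₋) = 2*sqrt(493).
Therefore J = (2/i) · 2πi · 1/(2*sqrt(493)) = 2*pi/(sqrt(493)) = 2*sqrt(493)*pi/493

Final answer: 2*sqrt(493)*pi/493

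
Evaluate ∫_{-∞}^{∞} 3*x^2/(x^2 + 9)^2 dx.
Let f(z) = 3*z^2/(z^2 + 9)^2. The denominator has no real zeros and deg Q - deg P = 2 ≥ 2, so the integral of f over the upper semicircle |z| = R tends to 0 as R → ∞. Closing the contour in the upper half-plane,
  ∫_{-∞}^{∞} f(x) dx = 2πi · Σ Res(f, z_k)  over the poles with Im z_k > 0.

Zeros of the denominator: z^2 + 9 = 0 gives z = ±3*I.
Upper half-plane: z = 3*I (a pole of order 2).

Write f(z) = g(z)/(z - 3*I)^2 with g(z) = 3*z^2/(z + 3*I)^2. For a double pole, Res(f, z₀) = g'(z₀):
  g'(z) = 18*I*z/(z + 3*I)^3
  Res(f, 3*I) = g'(3*I) = -I/4

∫_{-∞}^{∞} f(x) dx = 2πi · (-I/4) = pi/2

Final answer: pi/2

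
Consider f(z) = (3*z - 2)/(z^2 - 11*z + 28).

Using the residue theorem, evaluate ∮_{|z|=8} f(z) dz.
6*I*pi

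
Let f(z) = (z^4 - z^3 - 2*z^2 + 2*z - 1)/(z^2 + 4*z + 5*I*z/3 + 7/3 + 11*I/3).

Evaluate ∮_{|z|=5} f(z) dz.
By the residue theorem, ∮_C f(z) dz = 2πi · (sum of the residues of f at the poles inside |z| = 5).

The denominator factors as (z + 1 + I)*(z + 3 + 2*I/3), so the singularities of f are simple poles at z = -1 - I, z = -3 - 2*I/3.
  |-1 - I|² = 2 < 25 = 5², so this pole is inside the contour.
  |-3 - 2*I/3|² = 85/9 < 25 = 5², so this pole is inside the contour.

With P(z) = z^4 - z^3 - 2*z^2 + 2*z - 1 and Q(z) = z^2 + 4*z + 5*I*z/3 + 7/3 + 11*I/3, each pole is simple, so Res(f, z₀) = P(z₀)/Q'(z₀) with Q'(z) = 2*z + 4 + 5*I/3.
  Res(f, -1 - I) = P(-1 - I)/Q'(-1 - I) = (-9 - 4*I)/(2 - I/3) = -150/37 - 99*I/37
  Res(f, -3 - 2*I/3) = P(-3 - 2*I/3)/Q'(-3 - 2*I/3) = (4543/81 + 2074*I/27)/(-2 + I/3) = -7012/333 - 41875*I/999

Sum of residues inside C: -226/9 - 1204*I/27
∮_C f(z) dz = 2πi · (-226/9 - 1204*I/27) = pi*(2408/27 - 452*I/9)

Final answer: pi*(2408/27 - 452*I/9)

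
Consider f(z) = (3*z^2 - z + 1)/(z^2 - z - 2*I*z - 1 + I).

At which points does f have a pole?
The singularities of f are the zeros of the denominator. Factoring,
  z^2 - z - 2*I*z - 1 + I = (z - I)*(z - 1 - I)
so the candidates are z = I, z = 1 + I.

Check the numerator P(z) = 3*z^2 - z + 1 at each one:
  P(I) = -2 - I ≠ 0, so z = I is a (simple) pole.
  P(1 + I) = 5*I ≠ 0, so z = 1 + I is a (simple) pole.

Poles of f: {I, 1 + I}

Final answer: {I, 1 + I}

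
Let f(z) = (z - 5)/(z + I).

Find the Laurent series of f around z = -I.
Put w = z - (-I), i.e. z = w - I. The denominator is w, so it suffices to rewrite the numerator in powers of w.

P(z) = z - 5
P(w - I) = -5 - I + w

Dividing each term by w:
  f = (-5 - I)/w + 1

Substituting back w = z + I:
  f(z) = (-5 - I)/(z + I) + 1

The series is finite because the numerator is a polynomial; the negative powers form the principal part, and the coefficient of 1/(z + I) gives Res(f, -I) = -5 - I.

Final answer: (-5 - I)/(z + I) + 1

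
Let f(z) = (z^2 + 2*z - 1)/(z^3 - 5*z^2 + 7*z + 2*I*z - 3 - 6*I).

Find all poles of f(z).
The singularities of f are the zeros of the denominator. Factoring,
  z^3 - 5*z^2 + 7*z + 2*I*z - 3 - 6*I = (z - 3)*(z - 2 + I)*(z - I)
so the candidates are z = 3, z = 2 - I, z = I.

Check the numerator P(z) = z^2 + 2*z - 1 at each one:
  P(3) = 14 ≠ 0, so z = 3 is a (simple) pole.
  P(2 - I) = 6 - 6*I ≠ 0, so z = 2 - I is a (simple) pole.
  P(I) = -2 + 2*I ≠ 0, so z = I is a (simple) pole.

Poles of f: {I, 2 - I, 3}

Final answer: {I, 2 - I, 3}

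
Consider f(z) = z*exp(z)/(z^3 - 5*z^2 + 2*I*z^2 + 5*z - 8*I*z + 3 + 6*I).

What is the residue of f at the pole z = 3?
Write f(z) = P(z)/Q(z) with P(z) = z*exp(z) and Q(z) = z^3 - 5*z^2 + 2*I*z^2 + 5*z - 8*I*z + 3 + 6*I.
The denominator factors as Q(z) = (z + I)*(z - 2 + I)*(z - 3), so z = 3 is a simple zero of Q and P is analytic there; z = 3 is therefore a simple pole and
  Res(f, z₀) = P(z₀)/Q'(z₀).

Q'(z) = 3*z^2 - 10*z + 4*I*z + 5 - 8*I, so Q'(3) = 2 + 4*I.
P(3) = 3*exp(3).

Res(f, 3) = (3*exp(3))/(2 + 4*I) = (3/10 - 3*I/5)*exp(3)

Final answer: (3/10 - 3*I/5)*exp(3)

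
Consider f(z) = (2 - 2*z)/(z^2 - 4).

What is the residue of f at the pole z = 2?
Write f(z) = P(z)/Q(z) with P(z) = 2 - 2*z and Q(z) = z^2 - 4.
The denominator factors as Q(z) = (z - 2)*(z + 2), so z = 2 is a simple zero of Q and P is analytic there; z = 2 is therefore a simple pole and
  Res(f, z₀) = P(z₀)/Q'(z₀).

Q'(z) = 2*z, so Q'(2) = 4.
P(2) = -2.

Res(f, 2) = (-2)/(4) = -1/2

Final answer: -1/2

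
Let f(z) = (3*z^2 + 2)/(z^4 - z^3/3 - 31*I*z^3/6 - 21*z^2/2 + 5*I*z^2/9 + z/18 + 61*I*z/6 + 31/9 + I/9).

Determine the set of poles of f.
{-1 + I, 2*I/3, 1/3 + 2*I, 1 + 3*I/2}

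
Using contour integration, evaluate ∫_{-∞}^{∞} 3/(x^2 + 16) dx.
Let f(z) = 3/(z^2 + 16). The denominator has no real zeros and deg Q - deg P = 2 ≥ 2, so the integral of f over the upper semicircle |z| = R tends to 0 as R → ∞. Closing the contour in the upper half-plane,
  ∫_{-∞}^{∞} f(x) dx = 2πi · Σ Res(f, z_k)  over the poles with Im z_k > 0.

Zeros of the denominator: z^2 + 16 = 0 gives z = ±4*I.
Upper half-plane: z = 4*I (simple).

Each pole is a simple zero of Q(z) = z^2 + 16, so Res(f, z₀) = P(z₀)/Q'(z₀) with P(z) = 3, Q'(z) = 2*z:
  Res(f, 4*I) = (3)/(8*I) = -3*I/8

∫_{-∞}^{∞} f(x) dx = 2πi · (-3*I/8) = 3*pi/4

Final answer: 3*pi/4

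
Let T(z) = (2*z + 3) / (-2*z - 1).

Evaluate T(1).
Substitute z = 1:
  numerator:   2*(1) + 3 = 5
  denominator: -2*(1) - 1 = -3
T(1) = (5)/(-3) = -5/3

Final answer: -5/3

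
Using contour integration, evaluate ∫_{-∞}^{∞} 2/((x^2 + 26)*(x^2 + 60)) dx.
Let f(z) = 2/((z^2 + 26)*(z^2 + 60)). The denominator has no real zeros and deg Q - deg P = 4 ≥ 2, so the integral of f over the upper semicircle |z| = R tends to 0 as R → ∞. Closing the contour in the upper half-plane,
  ∫_{-∞}^{∞} f(x) dx = 2πi · Σ Res(f, z_k)  over the poles with Im z_k > 0.

Zeros of the denominator: z^2 + 60 = 0 gives z = ±2*sqrt(15)*I; z^2 + 26 = 0 gives z = ±sqrt(26)*I.
Upper half-plane: z = 2*sqrt(15)*I, z = sqrt(26)*I (simple).

Each pole is a simple zero of Q(z) = z^4 + 86*z^2 + 1560, so Res(f, z₀) = P(z₀)/Q'(z₀) with P(z) = 2, Q'(z) = 4*z^3 + 172*z:
  Res(f, 2*sqrt(15)*I) = (2)/(-136*sqrt(15)*I) = sqrt(15)*I/1020
  Res(f, sqrt(26)*I) = (2)/(68*sqrt(26)*I) = -sqrt(26)*I/884

Sum of residues: I*(-sqrt(26)/884 + sqrt(15)/1020)
∫_{-∞}^{∞} f(x) dx = 2πi · (I*(-sqrt(26)/884 + sqrt(15)/1020)) = pi*(-13*sqrt(15) + 15*sqrt(26))/6630

Final answer: pi*(-13*sqrt(15) + 15*sqrt(26))/6630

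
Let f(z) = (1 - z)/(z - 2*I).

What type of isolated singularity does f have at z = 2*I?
pole of order 1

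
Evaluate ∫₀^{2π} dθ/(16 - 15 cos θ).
2*sqrt(31)*pi/31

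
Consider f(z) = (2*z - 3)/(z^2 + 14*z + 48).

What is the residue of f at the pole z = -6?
Write f(z) = P(z)/Q(z) with P(z) = 2*z - 3 and Q(z) = z^2 + 14*z + 48.
The denominator factors as Q(z) = (z + 8)*(z + 6), so z = -6 is a simple zero of Q and P is analytic there; z = -6 is therefore a simple pole and
  Res(f, z₀) = P(z₀)/Q'(z₀).

Q'(z) = 2*z + 14, so Q'(-6) = 2.
P(-6) = -15.

Res(f, -6) = (-15)/(2) = -15/2

Final answer: -15/2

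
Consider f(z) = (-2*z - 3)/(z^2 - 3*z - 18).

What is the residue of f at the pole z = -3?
Write f(z) = P(z)/Q(z) with P(z) = -2*z - 3 and Q(z) = z^2 - 3*z - 18.
The denominator factors as Q(z) = (z + 3)*(z - 6), so z = -3 is a simple zero of Q and P is analytic there; z = -3 is therefore a simple pole and
  Res(f, z₀) = P(z₀)/Q'(z₀).

Q'(z) = 2*z - 3, so Q'(-3) = -9.
P(-3) = 3.

Res(f, -3) = (3)/(-9) = -1/3

Final answer: -1/3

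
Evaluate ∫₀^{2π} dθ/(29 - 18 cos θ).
2*sqrt(517)*pi/517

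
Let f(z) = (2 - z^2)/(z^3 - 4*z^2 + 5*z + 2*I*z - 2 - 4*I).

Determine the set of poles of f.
{I, 2 - I, 2}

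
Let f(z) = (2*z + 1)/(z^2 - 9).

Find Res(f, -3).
Write f(z) = P(z)/Q(z) with P(z) = 2*z + 1 and Q(z) = z^2 - 9.
The denominator factors as Q(z) = (z - 3)*(z + 3), so z = -3 is a simple zero of Q and P is analytic there; z = -3 is therefore a simple pole and
  Res(f, z₀) = P(z₀)/Q'(z₀).

Q'(z) = 2*z, so Q'(-3) = -6.
P(-3) = -5.

Res(f, -3) = (-5)/(-6) = 5/6

Final answer: 5/6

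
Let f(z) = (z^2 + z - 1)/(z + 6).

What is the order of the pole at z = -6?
Factor the denominator:
  z + 6 = (z + 6)

The numerator P(z) = z^2 + z - 1 has P(-6) = 29 ≠ 0, so no factor of (z + 6) cancels.
Near z = -6 we can therefore write f(z) = g(z)/(z + 6) with g analytic at -6 and g(-6) ≠ 0 (g is just the numerator).

Hence z = -6 is a pole of order 1.

Final answer: 1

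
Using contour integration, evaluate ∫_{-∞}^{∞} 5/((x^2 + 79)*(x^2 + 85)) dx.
pi*(-79*sqrt(85) + 85*sqrt(79))/8058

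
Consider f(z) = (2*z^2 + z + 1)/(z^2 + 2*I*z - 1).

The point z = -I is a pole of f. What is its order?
2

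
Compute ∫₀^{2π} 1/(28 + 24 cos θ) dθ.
Let J = ∫₀^{2π} dθ/(28 + 24 cos θ).
Put z = e^{iθ}: then cos θ = (z + 1/z)/2, dθ = dz/(iz), and z runs once counterclockwise around |z| = 1:
  J = ∮_{|z|=1} 1/(28 + 24*(z + 1/z)/2) · dz/(iz) = (2/i) ∮_{|z|=1} dz/(24*z^2 + 56*z + 24).
The roots of 24*z^2 + 56*z + 24 are z = (-28 ± sqrt(28^2 - 24^2))/24, with sqrt(208) = 4*sqrt(13); their product is 1, so only z₊ = -7/6 + sqrt(13)/6 lies inside the unit circle (z₋ = -7/6 - sqrt(13)/6 lies outside).
z₊ is a simple zero of q(z) = 24*z^2 + 56*z + 24, so Res(1/q, z₊) = 1/q'(z₊) with q'(z) = 48*z + 56; and q'(z₊) = 24*(z₊ - z₋) = 8*sqrt(13).
Therefore J = (2/i) · 2πi · 1/(8*sqrt(13)) = 2*pi/(4*sqrt(13)) = sqrt(13)*pi/26

Final answer: sqrt(13)*pi/26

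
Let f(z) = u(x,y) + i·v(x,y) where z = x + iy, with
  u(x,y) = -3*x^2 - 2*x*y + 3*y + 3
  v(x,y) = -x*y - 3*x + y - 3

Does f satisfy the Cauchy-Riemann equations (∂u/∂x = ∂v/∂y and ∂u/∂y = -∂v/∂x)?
∂u/∂x = -6*x - 2*y
∂v/∂y = 1 - x
∂u/∂y = 3 - 2*x
∂v/∂x = -y - 3
∂u/∂x ≠ ∂v/∂y and ∂u/∂y ≠ -∂v/∂x; the Cauchy-Riemann equations are not satisfied, so f is not analytic.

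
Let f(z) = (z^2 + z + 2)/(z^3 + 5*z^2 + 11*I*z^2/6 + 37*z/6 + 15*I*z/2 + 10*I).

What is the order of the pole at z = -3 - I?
Factor the denominator:
  z^3 + 5*z^2 + 11*I*z^2/6 + 37*z/6 + 15*I*z/2 + 10*I = (z + 3 + I)*(z + 2 - 2*I/3)*(z + 3*I/2)

The numerator P(z) = z^2 + z + 2 has P(-3 - I) = 7 + 5*I ≠ 0, so no factor of (z + 3 + I) cancels.
Near z = -3 - I we can therefore write f(z) = g(z)/(z + 3 + I) with g analytic at -3 - I and g(-3 - I) ≠ 0 (g is the numerator divided by the remaining denominator factors).

Hence z = -3 - I is a pole of order 1.

Final answer: 1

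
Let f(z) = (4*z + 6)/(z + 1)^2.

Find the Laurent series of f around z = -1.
Put w = z - (-1), i.e. z = w - 1. The denominator is w^2, so it suffices to rewrite the numerator in powers of w.

P(z) = 4*z + 6
P(w - 1) = 2 + 4*w

Dividing each term by w^2:
  f = 2/w^2 + 4/w

Substituting back w = z + 1:
  f(z) = 2/(z + 1)^2 + 4/(z + 1)

The series is finite because the numerator is a polynomial; the negative powers form the principal part, and the coefficient of 1/(z + 1) gives Res(f, -1) = 4.

Final answer: 2/(z + 1)^2 + 4/(z + 1)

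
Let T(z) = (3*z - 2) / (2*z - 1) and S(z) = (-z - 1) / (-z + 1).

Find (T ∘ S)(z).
(T ∘ S)(z) = T(S(z)) = ((3)*S(z) + (-2))/((2)*S(z) + (-1)). Multiply numerator and denominator by -z + 1:
  numerator:   (3)*(-z - 1) + (-2)*(-z + 1) = -z - 5
  denominator: (2)*(-z - 1) + (-1)*(-z + 1) = -z - 3
(T ∘ S)(z) = (-z - 5)/(-z - 3) = (z + 5)/(z + 3)

Final answer: (z + 5)/(z + 3)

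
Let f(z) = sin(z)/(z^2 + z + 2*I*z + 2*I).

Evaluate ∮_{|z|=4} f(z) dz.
By the residue theorem, ∮_C f(z) dz = 2πi · (sum of the residues of f at the poles inside |z| = 4).

The denominator factors as (z + 2*I)*(z + 1), so the singularities of f are simple poles at z = -2*I, z = -1.
  |-2*I|² = 4 < 16 = 4², so this pole is inside the contour.
  |-1|² = 1 < 16 = 4², so this pole is inside the contour.

With P(z) = sin(z) and Q(z) = z^2 + z + 2*I*z + 2*I, each pole is simple, so Res(f, z₀) = P(z₀)/Q'(z₀) with Q'(z) = 2*z + 1 + 2*I.
  Res(f, -2*I) = P(-2*I)/Q'(-2*I) = (-I*sinh(2))/(1 - 2*I) = (2/5 - I/5)*sinh(2)
  Res(f, -1) = P(-1)/Q'(-1) = (-sin(1))/(-1 + 2*I) = (1/5 + 2*I/5)*sin(1)

Sum of residues inside C: (2/5 - I/5)*sinh(2) + (1/5 + 2*I/5)*sin(1)
∮_C f(z) dz = 2πi · ((2/5 - I/5)*sinh(2) + (1/5 + 2*I/5)*sin(1)) = pi*(-4/5 + 2*I/5)*sin(1) + pi*(2/5 + 4*I/5)*sinh(2)

Final answer: pi*(-4/5 + 2*I/5)*sin(1) + pi*(2/5 + 4*I/5)*sinh(2)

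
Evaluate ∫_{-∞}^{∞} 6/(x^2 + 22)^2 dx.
3*sqrt(22)*pi/484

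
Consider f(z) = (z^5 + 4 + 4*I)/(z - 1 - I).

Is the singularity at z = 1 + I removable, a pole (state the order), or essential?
The numerator vanishes at z = 1 + I ((1 + I)^5 = -4 - 4*I), so it is divisible by z - 1 - I:
  z^5 + 4 + 4*I = (z - 1 - I)*(z^4 + z^3 + I*z^3 + 2*I*z^2 - 2*z + 2*I*z - 4)
Hence for z ≠ 1 + I, f(z) = z^4 + z^3 + I*z^3 + 2*I*z^2 - 2*z + 2*I*z - 4, a polynomial, and lim_{z→1 + I} f(z) = -20 is finite.
So the singularity is removable.

Final answer: removable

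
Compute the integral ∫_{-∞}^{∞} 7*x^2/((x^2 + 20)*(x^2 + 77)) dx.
Let f(z) = 7*z^2/((z^2 + 20)*(z^2 + 77)). The denominator has no real zeros and deg Q - deg P = 2 ≥ 2, so the integral of f over the upper semicircle |z| = R tends to 0 as R → ∞. Closing the contour in the upper half-plane,
  ∫_{-∞}^{∞} f(x) dx = 2πi · Σ Res(f, z_k)  over the poles with Im z_k > 0.

Zeros of the denominator: z^2 + 20 = 0 gives z = ±2*sqrt(5)*I; z^2 + 77 = 0 gives z = ±sqrt(77)*I.
Upper half-plane: z = 2*sqrt(5)*I, z = sqrt(77)*I (simple).

Each pole is a simple zero of Q(z) = z^4 + 97*z^2 + 1540, so Res(f, z₀) = P(z₀)/Q'(z₀) with P(z) = 7*z^2, Q'(z) = 4*z^3 + 194*z:
  Res(f, 2*sqrt(5)*I) = (-140)/(228*sqrt(5)*I) = 7*sqrt(5)*I/57
  Res(f, sqrt(77)*I) = (-539)/(-114*sqrt(77)*I) = -7*sqrt(77)*I/114

Sum of residues: 7*I*(-sqrt(77) + 2*sqrt(5))/114
∫_{-∞}^{∞} f(x) dx = 2πi · (7*I*(-sqrt(77) + 2*sqrt(5))/114) = 7*pi*(-2*sqrt(5) + sqrt(77))/57

Final answer: 7*pi*(-2*sqrt(5) + sqrt(77))/57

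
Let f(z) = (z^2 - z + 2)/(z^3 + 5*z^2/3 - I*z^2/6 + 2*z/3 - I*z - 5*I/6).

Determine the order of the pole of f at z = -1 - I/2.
1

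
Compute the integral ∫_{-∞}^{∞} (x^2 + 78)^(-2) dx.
Let f(z) = (z^2 + 78)^(-2). The denominator has no real zeros and deg Q - deg P = 4 ≥ 2, so the integral of f over the upper semicircle |z| = R tends to 0 as R → ∞. Closing the contour in the upper half-plane,
  ∫_{-∞}^{∞} f(x) dx = 2πi · Σ Res(f, z_k)  over the poles with Im z_k > 0.

Zeros of the denominator: z^2 + 78 = 0 gives z = ±sqrt(78)*I.
Upper half-plane: z = sqrt(78)*I (a pole of order 2).

Write f(z) = g(z)/(z - sqrt(78)*I)^2 with g(z) = (z + sqrt(78)*I)^(-2). For a double pole, Res(f, z₀) = g'(z₀):
  g'(z) = -2/(z + sqrt(78)*I)^3
  Res(f, sqrt(78)*I) = g'(sqrt(78)*I) = -sqrt(78)*I/24336

∫_{-∞}^{∞} f(x) dx = 2πi · (-sqrt(78)*I/24336) = sqrt(78)*pi/12168

Final answer: sqrt(78)*pi/12168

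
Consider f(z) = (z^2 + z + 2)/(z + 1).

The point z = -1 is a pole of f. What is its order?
1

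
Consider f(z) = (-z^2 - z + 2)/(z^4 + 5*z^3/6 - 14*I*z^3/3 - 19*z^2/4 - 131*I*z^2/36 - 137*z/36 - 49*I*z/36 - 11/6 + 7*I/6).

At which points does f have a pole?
{-1/2 - I/2, -1/3 + 3*I/2, 2*I/3, 3*I}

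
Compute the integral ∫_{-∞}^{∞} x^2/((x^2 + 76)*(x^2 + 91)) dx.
pi*(-2*sqrt(19) + sqrt(91))/15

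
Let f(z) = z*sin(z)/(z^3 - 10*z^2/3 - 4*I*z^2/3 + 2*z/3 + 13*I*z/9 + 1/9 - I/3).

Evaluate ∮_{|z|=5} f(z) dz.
By the residue theorem, ∮_C f(z) dz = 2πi · (sum of the residues of f at the poles inside |z| = 5).

The denominator factors as (z - 3 - I)*(z - I/3)*(z - 1/3), so the singularities of f are simple poles at z = 3 + I, z = I/3, z = 1/3.
  |3 + I|² = 10 < 25 = 5², so this pole is inside the contour.
  |I/3|² = 1/9 < 25 = 5², so this pole is inside the contour.
  |1/3|² = 1/9 < 25 = 5², so this pole is inside the contour.

With P(z) = z*sin(z) and Q(z) = z^3 - 10*z^2/3 - 4*I*z^2/3 + 2*z/3 + 13*I*z/9 + 1/9 - I/3, each pole is simple, so Res(f, z₀) = P(z₀)/Q'(z₀) with Q'(z) = 3*z^2 - 20*z/3 - 8*I*z/3 + 2/3 + 13*I/9.
  Res(f, 3 + I) = P(3 + I)/Q'(3 + I) = ((3 + I)*sin(3 + I))/(22/3 + 43*I/9) = (2169/6205 - 567*I/6205)*sin(3 + I)
  Res(f, I/3) = P(I/3)/Q'(I/3) = (-sinh(1/3)/3)/(11/9 - 7*I/9) = (-33/170 - 21*I/170)*sinh(1/3)
  Res(f, 1/3) = P(1/3)/Q'(1/3) = (sin(1/3)/3)/(-11/9 + 5*I/9) = (-33/146 - 15*I/146)*sin(1/3)

Sum of residues inside C: (2169/6205 - 567*I/6205)*sin(3 + I) + (-33/170 - 21*I/170)*sinh(1/3) + (-33/146 - 15*I/146)*sin(1/3)
∮_C f(z) dz = 2πi · ((2169/6205 - 567*I/6205)*sin(3 + I) + (-33/170 - 21*I/170)*sinh(1/3) + (-33/146 - 15*I/146)*sin(1/3)) = pi*(15/73 - 33*I/73)*sin(1/3) + pi*(21/85 - 33*I/85)*sinh(1/3) + pi*(1134/6205 + 4338*I/6205)*sin(3 + I)

Final answer: pi*(15/73 - 33*I/73)*sin(1/3) + pi*(21/85 - 33*I/85)*sinh(1/3) + pi*(1134/6205 + 4338*I/6205)*sin(3 + I)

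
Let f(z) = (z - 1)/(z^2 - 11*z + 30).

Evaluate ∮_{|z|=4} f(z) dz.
By the residue theorem, ∮_C f(z) dz = 2πi · (sum of the residues of f at the poles inside |z| = 4).

The denominator factors as (z - 6)*(z - 5), so the singularities of f are simple poles at z = 6, z = 5.
  |6|² = 36 > 16 = 4², so this pole is outside the contour.
  |5|² = 25 > 16 = 4², so this pole is outside the contour.

No pole lies inside the contour, so f is analytic on and inside C and the integral is 0 (Cauchy's theorem).

Final answer: 0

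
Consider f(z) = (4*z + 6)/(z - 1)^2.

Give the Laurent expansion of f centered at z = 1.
Put w = z - (1), i.e. z = w + 1. The denominator is w^2, so it suffices to rewrite the numerator in powers of w.

P(z) = 4*z + 6
P(w + 1) = 10 + 4*w

Dividing each term by w^2:
  f = 10/w^2 + 4/w

Substituting back w = z - 1:
  f(z) = 10/(z - 1)^2 + 4/(z - 1)

The series is finite because the numerator is a polynomial; the negative powers form the principal part, and the coefficient of 1/(z - 1) gives Res(f, 1) = 4.

Final answer: 10/(z - 1)^2 + 4/(z - 1)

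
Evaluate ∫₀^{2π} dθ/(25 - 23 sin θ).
sqrt(6)*pi/12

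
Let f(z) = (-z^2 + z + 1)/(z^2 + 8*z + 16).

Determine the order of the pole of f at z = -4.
Factor the denominator:
  z^2 + 8*z + 16 = (z + 4)^2

The numerator P(z) = -z^2 + z + 1 has P(-4) = -19 ≠ 0, so no factor of (z + 4) cancels.
Near z = -4 we can therefore write f(z) = g(z)/(z + 4)^2 with g analytic at -4 and g(-4) ≠ 0 (g is just the numerator).

Hence z = -4 is a pole of order 2.

Final answer: 2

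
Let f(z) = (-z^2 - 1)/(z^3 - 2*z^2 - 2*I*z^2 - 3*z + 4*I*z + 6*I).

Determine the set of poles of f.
The singularities of f are the zeros of the denominator. Factoring,
  z^3 - 2*z^2 - 2*I*z^2 - 3*z + 4*I*z + 6*I = (z - 2*I)*(z - 3)*(z + 1)
so the candidates are z = 2*I, z = 3, z = -1.

Check the numerator P(z) = -z^2 - 1 at each one:
  P(2*I) = 3 ≠ 0, so z = 2*I is a (simple) pole.
  P(3) = -10 ≠ 0, so z = 3 is a (simple) pole.
  P(-1) = -2 ≠ 0, so z = -1 is a (simple) pole.

Poles of f: {-1, 2*I, 3}

Final answer: {-1, 2*I, 3}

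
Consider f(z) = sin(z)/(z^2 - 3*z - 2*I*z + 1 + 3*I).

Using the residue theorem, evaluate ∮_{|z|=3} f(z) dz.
-2*I*pi*sin(1 + I) + 2*I*pi*sin(2 + I)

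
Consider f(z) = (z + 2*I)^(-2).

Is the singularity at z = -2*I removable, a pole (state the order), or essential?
Write f(z) = g(z)/(z + 2*I)^2 with g(z) = 1.
g is entire and g(-2*I) = 1 ≠ 0, so no factor of (z + 2*I) cancels: the Laurent expansion of f about z = -2*I starts at the power -2, i.e. lim_{z→z₀} (z - z₀)^2 f(z) = 1 is finite and nonzero.
So z = -2*I is a pole of order 2.

Final answer: pole of order 2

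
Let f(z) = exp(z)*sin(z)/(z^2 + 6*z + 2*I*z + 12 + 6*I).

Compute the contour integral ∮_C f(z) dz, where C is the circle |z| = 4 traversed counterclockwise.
By the residue theorem, ∮_C f(z) dz = 2πi · (sum of the residues of f at the poles inside |z| = 4).

The denominator factors as (z + 3 - I)*(z + 3 + 3*I), so the singularities of f are simple poles at z = -3 + I, z = -3 - 3*I.
  |-3 + I|² = 10 < 16 = 4², so this pole is inside the contour.
  |-3 - 3*I|² = 18 > 16 = 4², so this pole is outside the contour.

With P(z) = exp(z)*sin(z) and Q(z) = z^2 + 6*z + 2*I*z + 12 + 6*I, each pole is simple, so Res(f, z₀) = P(z₀)/Q'(z₀) with Q'(z) = 2*z + 6 + 2*I.
  Res(f, -3 + I) = P(-3 + I)/Q'(-3 + I) = (-exp(-3 + I)*sin(3 - I))/(4*I) = I*exp(-3 + I)*sin(3 - I)/4

∮_C f(z) dz = 2πi · (I*exp(-3 + I)*sin(3 - I)/4) = -pi*exp(-3 + I)*sin(3 - I)/2

Final answer: -pi*exp(-3 + I)*sin(3 - I)/2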